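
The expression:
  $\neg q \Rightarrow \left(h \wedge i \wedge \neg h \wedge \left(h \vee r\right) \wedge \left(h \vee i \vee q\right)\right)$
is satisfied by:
  {q: True}


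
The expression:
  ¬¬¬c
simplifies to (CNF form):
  ¬c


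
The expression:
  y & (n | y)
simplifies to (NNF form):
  y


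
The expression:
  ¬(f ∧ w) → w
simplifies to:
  w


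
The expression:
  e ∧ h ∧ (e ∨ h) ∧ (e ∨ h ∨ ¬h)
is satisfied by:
  {h: True, e: True}


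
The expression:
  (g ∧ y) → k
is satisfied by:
  {k: True, g: False, y: False}
  {g: False, y: False, k: False}
  {y: True, k: True, g: False}
  {y: True, g: False, k: False}
  {k: True, g: True, y: False}
  {g: True, k: False, y: False}
  {y: True, g: True, k: True}


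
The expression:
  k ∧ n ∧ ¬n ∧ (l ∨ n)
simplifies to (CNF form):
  False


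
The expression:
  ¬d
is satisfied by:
  {d: False}


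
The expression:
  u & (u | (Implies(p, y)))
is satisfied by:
  {u: True}


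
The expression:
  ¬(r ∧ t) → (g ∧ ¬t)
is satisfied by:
  {r: True, g: True, t: False}
  {g: True, t: False, r: False}
  {r: True, t: True, g: True}
  {r: True, t: True, g: False}


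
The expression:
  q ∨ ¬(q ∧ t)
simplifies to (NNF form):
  True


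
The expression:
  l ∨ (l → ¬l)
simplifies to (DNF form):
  True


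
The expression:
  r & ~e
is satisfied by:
  {r: True, e: False}


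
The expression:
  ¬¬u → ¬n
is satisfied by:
  {u: False, n: False}
  {n: True, u: False}
  {u: True, n: False}


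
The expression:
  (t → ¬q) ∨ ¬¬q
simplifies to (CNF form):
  True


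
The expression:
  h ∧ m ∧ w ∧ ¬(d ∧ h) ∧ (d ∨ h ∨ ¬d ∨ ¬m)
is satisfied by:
  {h: True, m: True, w: True, d: False}


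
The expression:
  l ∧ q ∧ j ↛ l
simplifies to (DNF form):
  False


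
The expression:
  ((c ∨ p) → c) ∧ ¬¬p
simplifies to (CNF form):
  c ∧ p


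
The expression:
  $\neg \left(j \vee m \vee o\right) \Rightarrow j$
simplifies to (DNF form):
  $j \vee m \vee o$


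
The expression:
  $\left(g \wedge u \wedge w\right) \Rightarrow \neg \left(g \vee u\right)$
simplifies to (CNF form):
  $\neg g \vee \neg u \vee \neg w$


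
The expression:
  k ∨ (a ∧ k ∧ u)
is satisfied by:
  {k: True}


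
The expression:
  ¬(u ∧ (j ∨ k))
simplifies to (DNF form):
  (¬j ∧ ¬k) ∨ ¬u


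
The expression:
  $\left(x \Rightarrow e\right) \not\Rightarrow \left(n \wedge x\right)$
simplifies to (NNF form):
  $\left(e \wedge \neg n\right) \vee \neg x$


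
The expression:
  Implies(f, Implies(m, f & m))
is always true.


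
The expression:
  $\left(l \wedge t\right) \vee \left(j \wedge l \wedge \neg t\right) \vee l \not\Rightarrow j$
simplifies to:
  $l$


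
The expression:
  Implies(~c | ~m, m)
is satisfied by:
  {m: True}


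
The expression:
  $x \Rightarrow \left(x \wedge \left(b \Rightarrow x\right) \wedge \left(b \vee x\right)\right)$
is always true.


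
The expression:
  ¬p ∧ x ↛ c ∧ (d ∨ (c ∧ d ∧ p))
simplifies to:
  d ∧ x ∧ ¬c ∧ ¬p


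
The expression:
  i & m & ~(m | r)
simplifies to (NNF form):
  False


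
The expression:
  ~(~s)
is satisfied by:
  {s: True}


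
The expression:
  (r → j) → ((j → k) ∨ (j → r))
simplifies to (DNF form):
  k ∨ r ∨ ¬j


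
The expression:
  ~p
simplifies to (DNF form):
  ~p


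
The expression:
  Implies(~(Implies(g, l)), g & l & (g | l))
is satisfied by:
  {l: True, g: False}
  {g: False, l: False}
  {g: True, l: True}


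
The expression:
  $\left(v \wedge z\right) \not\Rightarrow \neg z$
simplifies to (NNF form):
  $v \wedge z$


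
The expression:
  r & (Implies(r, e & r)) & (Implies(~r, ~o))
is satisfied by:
  {r: True, e: True}


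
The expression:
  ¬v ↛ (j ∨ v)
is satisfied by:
  {v: False, j: False}


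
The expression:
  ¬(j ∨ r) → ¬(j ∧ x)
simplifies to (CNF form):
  True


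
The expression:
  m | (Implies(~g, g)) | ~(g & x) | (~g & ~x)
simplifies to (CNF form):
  True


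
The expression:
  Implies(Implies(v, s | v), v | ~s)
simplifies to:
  v | ~s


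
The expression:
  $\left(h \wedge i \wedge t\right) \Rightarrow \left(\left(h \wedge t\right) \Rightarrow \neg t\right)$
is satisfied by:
  {h: False, t: False, i: False}
  {i: True, h: False, t: False}
  {t: True, h: False, i: False}
  {i: True, t: True, h: False}
  {h: True, i: False, t: False}
  {i: True, h: True, t: False}
  {t: True, h: True, i: False}


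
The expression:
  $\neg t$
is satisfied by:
  {t: False}


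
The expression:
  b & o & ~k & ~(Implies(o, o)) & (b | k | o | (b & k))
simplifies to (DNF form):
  False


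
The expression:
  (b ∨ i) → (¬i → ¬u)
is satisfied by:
  {i: True, u: False, b: False}
  {u: False, b: False, i: False}
  {i: True, b: True, u: False}
  {b: True, u: False, i: False}
  {i: True, u: True, b: False}
  {u: True, i: False, b: False}
  {i: True, b: True, u: True}


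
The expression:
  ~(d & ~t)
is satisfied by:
  {t: True, d: False}
  {d: False, t: False}
  {d: True, t: True}


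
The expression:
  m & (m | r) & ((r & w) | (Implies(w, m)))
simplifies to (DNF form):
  m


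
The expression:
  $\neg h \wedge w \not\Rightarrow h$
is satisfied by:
  {w: True, h: False}


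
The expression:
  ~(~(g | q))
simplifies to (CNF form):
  g | q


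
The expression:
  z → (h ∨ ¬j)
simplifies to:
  h ∨ ¬j ∨ ¬z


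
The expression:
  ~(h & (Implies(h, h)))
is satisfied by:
  {h: False}


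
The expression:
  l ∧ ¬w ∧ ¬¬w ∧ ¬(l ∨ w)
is never true.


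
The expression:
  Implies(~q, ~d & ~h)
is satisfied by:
  {q: True, d: False, h: False}
  {q: True, h: True, d: False}
  {q: True, d: True, h: False}
  {q: True, h: True, d: True}
  {h: False, d: False, q: False}


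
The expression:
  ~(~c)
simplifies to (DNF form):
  c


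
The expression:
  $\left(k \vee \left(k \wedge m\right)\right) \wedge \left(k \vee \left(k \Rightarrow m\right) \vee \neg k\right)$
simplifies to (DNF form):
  $k$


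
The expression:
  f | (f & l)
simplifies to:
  f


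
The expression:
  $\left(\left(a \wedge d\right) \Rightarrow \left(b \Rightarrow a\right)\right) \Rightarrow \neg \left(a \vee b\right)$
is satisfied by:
  {b: False, a: False}


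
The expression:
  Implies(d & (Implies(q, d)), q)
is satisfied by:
  {q: True, d: False}
  {d: False, q: False}
  {d: True, q: True}


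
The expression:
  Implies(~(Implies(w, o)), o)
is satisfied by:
  {o: True, w: False}
  {w: False, o: False}
  {w: True, o: True}


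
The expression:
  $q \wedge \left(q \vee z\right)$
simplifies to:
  $q$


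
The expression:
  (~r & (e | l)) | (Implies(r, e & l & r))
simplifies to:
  ~r | (e & l)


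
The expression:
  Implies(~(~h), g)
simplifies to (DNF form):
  g | ~h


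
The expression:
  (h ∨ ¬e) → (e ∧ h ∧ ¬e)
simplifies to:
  e ∧ ¬h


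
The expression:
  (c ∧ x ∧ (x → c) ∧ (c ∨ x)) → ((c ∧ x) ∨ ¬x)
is always true.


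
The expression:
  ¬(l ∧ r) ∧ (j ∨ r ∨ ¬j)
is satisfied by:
  {l: False, r: False}
  {r: True, l: False}
  {l: True, r: False}


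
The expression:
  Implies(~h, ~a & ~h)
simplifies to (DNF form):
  h | ~a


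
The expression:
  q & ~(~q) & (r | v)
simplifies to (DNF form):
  (q & r) | (q & v)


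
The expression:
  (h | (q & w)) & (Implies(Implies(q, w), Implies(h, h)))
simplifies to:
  h | (q & w)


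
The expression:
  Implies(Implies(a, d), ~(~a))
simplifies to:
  a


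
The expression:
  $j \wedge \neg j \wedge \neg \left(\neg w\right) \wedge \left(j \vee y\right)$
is never true.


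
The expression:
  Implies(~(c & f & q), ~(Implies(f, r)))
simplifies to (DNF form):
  (f & ~r) | (c & f & q) | (c & f & ~r) | (f & q & ~r)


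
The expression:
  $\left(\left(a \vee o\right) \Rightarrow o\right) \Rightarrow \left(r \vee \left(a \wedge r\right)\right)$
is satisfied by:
  {r: True, a: True, o: False}
  {r: True, a: False, o: False}
  {r: True, o: True, a: True}
  {r: True, o: True, a: False}
  {a: True, o: False, r: False}


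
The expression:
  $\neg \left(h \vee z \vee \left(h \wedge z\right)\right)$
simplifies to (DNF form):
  $\neg h \wedge \neg z$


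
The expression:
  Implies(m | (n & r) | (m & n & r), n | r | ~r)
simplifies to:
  True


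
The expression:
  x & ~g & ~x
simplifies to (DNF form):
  False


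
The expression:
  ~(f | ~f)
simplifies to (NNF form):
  False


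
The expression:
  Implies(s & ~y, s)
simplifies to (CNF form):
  True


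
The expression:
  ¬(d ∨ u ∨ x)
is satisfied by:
  {u: False, d: False, x: False}


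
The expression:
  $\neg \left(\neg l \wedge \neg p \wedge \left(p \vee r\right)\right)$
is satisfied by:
  {l: True, p: True, r: False}
  {l: True, p: False, r: False}
  {p: True, l: False, r: False}
  {l: False, p: False, r: False}
  {r: True, l: True, p: True}
  {r: True, l: True, p: False}
  {r: True, p: True, l: False}


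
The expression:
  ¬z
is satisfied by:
  {z: False}


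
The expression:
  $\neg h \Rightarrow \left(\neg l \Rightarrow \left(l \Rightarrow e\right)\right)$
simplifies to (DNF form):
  $\text{True}$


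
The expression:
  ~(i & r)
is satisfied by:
  {i: False, r: False}
  {r: True, i: False}
  {i: True, r: False}


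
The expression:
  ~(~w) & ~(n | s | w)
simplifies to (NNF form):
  False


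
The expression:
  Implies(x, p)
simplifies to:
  p | ~x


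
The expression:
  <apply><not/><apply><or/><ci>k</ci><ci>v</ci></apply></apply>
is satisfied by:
  {v: False, k: False}


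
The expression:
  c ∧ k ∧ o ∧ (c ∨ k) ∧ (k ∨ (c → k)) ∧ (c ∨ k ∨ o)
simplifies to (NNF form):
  c ∧ k ∧ o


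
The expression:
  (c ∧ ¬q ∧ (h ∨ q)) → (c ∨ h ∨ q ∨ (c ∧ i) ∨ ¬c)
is always true.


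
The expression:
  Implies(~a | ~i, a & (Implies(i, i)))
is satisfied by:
  {a: True}


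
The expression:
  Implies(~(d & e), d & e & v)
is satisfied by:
  {e: True, d: True}


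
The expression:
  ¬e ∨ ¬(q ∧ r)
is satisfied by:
  {e: False, q: False, r: False}
  {r: True, e: False, q: False}
  {q: True, e: False, r: False}
  {r: True, q: True, e: False}
  {e: True, r: False, q: False}
  {r: True, e: True, q: False}
  {q: True, e: True, r: False}


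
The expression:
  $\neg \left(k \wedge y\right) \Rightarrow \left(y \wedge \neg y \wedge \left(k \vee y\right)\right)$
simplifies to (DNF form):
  $k \wedge y$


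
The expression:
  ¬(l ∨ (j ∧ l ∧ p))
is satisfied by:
  {l: False}


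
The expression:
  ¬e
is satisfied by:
  {e: False}


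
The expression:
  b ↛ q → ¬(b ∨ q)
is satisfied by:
  {q: True, b: False}
  {b: False, q: False}
  {b: True, q: True}


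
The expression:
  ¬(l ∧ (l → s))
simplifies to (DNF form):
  ¬l ∨ ¬s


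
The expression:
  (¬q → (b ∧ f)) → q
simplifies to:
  q ∨ ¬b ∨ ¬f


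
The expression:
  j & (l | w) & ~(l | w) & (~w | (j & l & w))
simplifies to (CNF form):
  False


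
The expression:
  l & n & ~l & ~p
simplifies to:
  False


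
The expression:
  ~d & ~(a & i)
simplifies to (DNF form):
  (~a & ~d) | (~d & ~i)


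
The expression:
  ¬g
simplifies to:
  ¬g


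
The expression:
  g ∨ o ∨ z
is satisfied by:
  {o: True, z: True, g: True}
  {o: True, z: True, g: False}
  {o: True, g: True, z: False}
  {o: True, g: False, z: False}
  {z: True, g: True, o: False}
  {z: True, g: False, o: False}
  {g: True, z: False, o: False}


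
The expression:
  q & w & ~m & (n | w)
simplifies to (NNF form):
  q & w & ~m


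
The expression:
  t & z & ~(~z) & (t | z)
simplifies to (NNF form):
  t & z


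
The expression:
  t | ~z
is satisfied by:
  {t: True, z: False}
  {z: False, t: False}
  {z: True, t: True}


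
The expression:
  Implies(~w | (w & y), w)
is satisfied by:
  {w: True}


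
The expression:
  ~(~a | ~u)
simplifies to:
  a & u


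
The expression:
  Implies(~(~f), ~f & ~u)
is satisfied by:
  {f: False}


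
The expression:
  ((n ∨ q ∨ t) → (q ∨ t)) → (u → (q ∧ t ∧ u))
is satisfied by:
  {t: True, n: True, q: True, u: False}
  {t: True, q: True, n: False, u: False}
  {t: True, n: True, q: False, u: False}
  {t: True, q: False, n: False, u: False}
  {n: True, q: True, t: False, u: False}
  {q: True, t: False, n: False, u: False}
  {n: True, t: False, q: False, u: False}
  {t: False, q: False, n: False, u: False}
  {u: True, n: True, t: True, q: True}
  {u: True, t: True, q: True, n: False}
  {u: True, n: True, t: False, q: False}


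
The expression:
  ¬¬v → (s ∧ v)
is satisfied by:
  {s: True, v: False}
  {v: False, s: False}
  {v: True, s: True}


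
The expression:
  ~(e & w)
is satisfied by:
  {w: False, e: False}
  {e: True, w: False}
  {w: True, e: False}


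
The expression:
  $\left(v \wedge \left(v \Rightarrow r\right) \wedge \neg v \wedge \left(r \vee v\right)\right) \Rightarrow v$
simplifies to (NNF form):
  $\text{True}$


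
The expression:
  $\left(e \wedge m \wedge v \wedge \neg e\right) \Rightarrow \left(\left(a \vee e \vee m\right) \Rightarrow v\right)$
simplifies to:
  $\text{True}$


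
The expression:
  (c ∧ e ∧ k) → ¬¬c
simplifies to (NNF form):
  True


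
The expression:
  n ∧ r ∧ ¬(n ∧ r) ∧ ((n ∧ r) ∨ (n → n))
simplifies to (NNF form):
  False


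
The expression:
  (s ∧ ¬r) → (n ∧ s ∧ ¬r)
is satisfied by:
  {r: True, n: True, s: False}
  {r: True, s: False, n: False}
  {n: True, s: False, r: False}
  {n: False, s: False, r: False}
  {r: True, n: True, s: True}
  {r: True, s: True, n: False}
  {n: True, s: True, r: False}


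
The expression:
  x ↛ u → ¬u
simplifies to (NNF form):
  True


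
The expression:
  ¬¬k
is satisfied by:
  {k: True}


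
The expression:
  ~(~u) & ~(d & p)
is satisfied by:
  {u: True, p: False, d: False}
  {u: True, d: True, p: False}
  {u: True, p: True, d: False}


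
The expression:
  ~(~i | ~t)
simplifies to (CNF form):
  i & t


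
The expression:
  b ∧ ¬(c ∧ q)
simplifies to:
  b ∧ (¬c ∨ ¬q)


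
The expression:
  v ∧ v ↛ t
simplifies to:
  v ∧ ¬t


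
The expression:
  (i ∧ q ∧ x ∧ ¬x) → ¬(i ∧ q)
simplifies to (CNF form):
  True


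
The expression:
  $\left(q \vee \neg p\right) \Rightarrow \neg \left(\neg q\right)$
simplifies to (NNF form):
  $p \vee q$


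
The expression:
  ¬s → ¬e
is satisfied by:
  {s: True, e: False}
  {e: False, s: False}
  {e: True, s: True}


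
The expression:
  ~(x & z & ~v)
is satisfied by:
  {v: True, z: False, x: False}
  {v: False, z: False, x: False}
  {x: True, v: True, z: False}
  {x: True, v: False, z: False}
  {z: True, v: True, x: False}
  {z: True, v: False, x: False}
  {z: True, x: True, v: True}


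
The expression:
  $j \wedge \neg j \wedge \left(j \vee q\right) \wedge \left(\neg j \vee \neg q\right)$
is never true.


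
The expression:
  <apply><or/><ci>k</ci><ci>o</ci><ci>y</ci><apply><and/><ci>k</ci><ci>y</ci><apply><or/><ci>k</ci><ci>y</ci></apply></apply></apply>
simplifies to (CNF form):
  <apply><or/><ci>k</ci><ci>o</ci><ci>y</ci></apply>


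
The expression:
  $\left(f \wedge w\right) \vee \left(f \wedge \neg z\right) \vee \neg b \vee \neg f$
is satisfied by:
  {w: True, z: False, b: False, f: False}
  {w: False, z: False, b: False, f: False}
  {f: True, w: True, z: False, b: False}
  {f: True, w: False, z: False, b: False}
  {b: True, w: True, z: False, f: False}
  {b: True, w: False, z: False, f: False}
  {f: True, b: True, w: True, z: False}
  {f: True, b: True, w: False, z: False}
  {z: True, w: True, f: False, b: False}
  {z: True, w: False, f: False, b: False}
  {f: True, z: True, w: True, b: False}
  {f: True, z: True, w: False, b: False}
  {b: True, z: True, w: True, f: False}
  {b: True, z: True, w: False, f: False}
  {b: True, z: True, f: True, w: True}


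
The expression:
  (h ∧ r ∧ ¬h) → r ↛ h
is always true.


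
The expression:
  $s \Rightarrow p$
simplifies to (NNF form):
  $p \vee \neg s$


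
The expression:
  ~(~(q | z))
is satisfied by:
  {q: True, z: True}
  {q: True, z: False}
  {z: True, q: False}


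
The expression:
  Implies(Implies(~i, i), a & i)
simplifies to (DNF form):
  a | ~i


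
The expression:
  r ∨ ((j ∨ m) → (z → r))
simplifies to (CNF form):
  (r ∨ ¬j ∨ ¬z) ∧ (r ∨ ¬m ∨ ¬z)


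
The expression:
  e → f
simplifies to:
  f ∨ ¬e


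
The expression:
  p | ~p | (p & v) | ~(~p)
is always true.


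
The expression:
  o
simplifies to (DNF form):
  o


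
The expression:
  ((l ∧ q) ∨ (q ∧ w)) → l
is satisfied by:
  {l: True, w: False, q: False}
  {w: False, q: False, l: False}
  {q: True, l: True, w: False}
  {q: True, w: False, l: False}
  {l: True, w: True, q: False}
  {w: True, l: False, q: False}
  {q: True, w: True, l: True}


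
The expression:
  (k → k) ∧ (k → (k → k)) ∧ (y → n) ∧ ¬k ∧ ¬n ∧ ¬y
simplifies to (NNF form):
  ¬k ∧ ¬n ∧ ¬y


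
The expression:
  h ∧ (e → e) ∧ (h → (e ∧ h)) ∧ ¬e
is never true.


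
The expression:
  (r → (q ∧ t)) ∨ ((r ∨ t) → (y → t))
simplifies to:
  t ∨ ¬r ∨ ¬y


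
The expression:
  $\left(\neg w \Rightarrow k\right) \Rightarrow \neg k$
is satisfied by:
  {k: False}


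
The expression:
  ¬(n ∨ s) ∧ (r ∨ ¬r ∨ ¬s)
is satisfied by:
  {n: False, s: False}


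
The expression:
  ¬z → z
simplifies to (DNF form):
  z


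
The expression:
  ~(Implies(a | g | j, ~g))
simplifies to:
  g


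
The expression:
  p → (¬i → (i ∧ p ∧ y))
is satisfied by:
  {i: True, p: False}
  {p: False, i: False}
  {p: True, i: True}


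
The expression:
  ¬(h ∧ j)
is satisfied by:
  {h: False, j: False}
  {j: True, h: False}
  {h: True, j: False}


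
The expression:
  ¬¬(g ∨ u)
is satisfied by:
  {g: True, u: True}
  {g: True, u: False}
  {u: True, g: False}


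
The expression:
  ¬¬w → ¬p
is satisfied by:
  {p: False, w: False}
  {w: True, p: False}
  {p: True, w: False}


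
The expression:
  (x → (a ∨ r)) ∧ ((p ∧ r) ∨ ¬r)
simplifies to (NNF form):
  (a ∧ ¬r) ∨ (p ∧ r) ∨ (¬r ∧ ¬x)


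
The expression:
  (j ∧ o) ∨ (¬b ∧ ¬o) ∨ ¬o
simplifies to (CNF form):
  j ∨ ¬o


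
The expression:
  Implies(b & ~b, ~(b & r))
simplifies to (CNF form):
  True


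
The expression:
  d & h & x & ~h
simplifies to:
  False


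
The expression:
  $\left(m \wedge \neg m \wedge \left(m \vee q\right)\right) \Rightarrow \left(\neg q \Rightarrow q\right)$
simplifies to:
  $\text{True}$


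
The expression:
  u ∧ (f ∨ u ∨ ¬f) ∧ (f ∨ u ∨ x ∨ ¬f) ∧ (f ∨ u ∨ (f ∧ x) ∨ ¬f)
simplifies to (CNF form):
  u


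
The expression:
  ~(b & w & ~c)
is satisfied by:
  {c: True, w: False, b: False}
  {w: False, b: False, c: False}
  {b: True, c: True, w: False}
  {b: True, w: False, c: False}
  {c: True, w: True, b: False}
  {w: True, c: False, b: False}
  {b: True, w: True, c: True}


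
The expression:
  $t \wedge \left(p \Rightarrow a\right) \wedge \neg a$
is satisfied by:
  {t: True, p: False, a: False}


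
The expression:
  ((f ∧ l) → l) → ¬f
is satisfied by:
  {f: False}


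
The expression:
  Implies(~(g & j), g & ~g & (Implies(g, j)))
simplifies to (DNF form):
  g & j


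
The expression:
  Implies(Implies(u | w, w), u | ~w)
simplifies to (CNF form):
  u | ~w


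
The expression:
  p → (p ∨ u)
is always true.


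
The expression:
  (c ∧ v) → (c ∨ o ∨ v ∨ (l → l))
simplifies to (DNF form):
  True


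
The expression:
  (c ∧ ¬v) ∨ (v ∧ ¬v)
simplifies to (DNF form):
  c ∧ ¬v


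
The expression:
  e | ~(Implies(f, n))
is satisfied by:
  {e: True, f: True, n: False}
  {e: True, f: False, n: False}
  {n: True, e: True, f: True}
  {n: True, e: True, f: False}
  {f: True, n: False, e: False}


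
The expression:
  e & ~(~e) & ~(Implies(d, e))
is never true.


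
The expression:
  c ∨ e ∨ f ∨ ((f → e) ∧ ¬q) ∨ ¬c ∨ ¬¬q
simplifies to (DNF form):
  True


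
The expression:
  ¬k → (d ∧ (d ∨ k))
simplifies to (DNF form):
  d ∨ k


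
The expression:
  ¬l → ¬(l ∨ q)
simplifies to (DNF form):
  l ∨ ¬q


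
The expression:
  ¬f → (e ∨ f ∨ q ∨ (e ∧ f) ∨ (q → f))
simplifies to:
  True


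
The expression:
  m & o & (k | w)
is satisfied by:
  {m: True, k: True, w: True, o: True}
  {m: True, k: True, o: True, w: False}
  {m: True, w: True, o: True, k: False}


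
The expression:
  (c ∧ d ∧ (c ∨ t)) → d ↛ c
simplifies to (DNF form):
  ¬c ∨ ¬d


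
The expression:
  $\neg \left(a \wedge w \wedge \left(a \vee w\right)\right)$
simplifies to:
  $\neg a \vee \neg w$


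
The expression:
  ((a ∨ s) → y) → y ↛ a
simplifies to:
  (a ∧ ¬y) ∨ (s ∧ ¬a) ∨ (y ∧ ¬a)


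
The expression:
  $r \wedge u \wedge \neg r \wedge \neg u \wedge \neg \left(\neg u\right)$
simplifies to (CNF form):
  $\text{False}$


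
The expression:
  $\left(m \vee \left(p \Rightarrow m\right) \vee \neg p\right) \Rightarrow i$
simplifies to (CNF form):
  $\left(i \vee p\right) \wedge \left(i \vee \neg m\right)$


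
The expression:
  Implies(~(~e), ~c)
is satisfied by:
  {c: False, e: False}
  {e: True, c: False}
  {c: True, e: False}


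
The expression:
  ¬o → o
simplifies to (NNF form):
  o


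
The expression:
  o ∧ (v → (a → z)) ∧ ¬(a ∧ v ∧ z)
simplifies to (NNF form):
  o ∧ (¬a ∨ ¬v)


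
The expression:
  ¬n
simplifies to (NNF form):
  ¬n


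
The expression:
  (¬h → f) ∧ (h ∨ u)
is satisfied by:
  {u: True, h: True, f: True}
  {u: True, h: True, f: False}
  {h: True, f: True, u: False}
  {h: True, f: False, u: False}
  {u: True, f: True, h: False}


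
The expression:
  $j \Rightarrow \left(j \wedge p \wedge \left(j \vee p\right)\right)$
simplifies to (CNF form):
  $p \vee \neg j$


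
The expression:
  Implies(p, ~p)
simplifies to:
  ~p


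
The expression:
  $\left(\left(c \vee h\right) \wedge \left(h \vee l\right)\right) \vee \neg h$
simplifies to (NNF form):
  $\text{True}$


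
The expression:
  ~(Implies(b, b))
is never true.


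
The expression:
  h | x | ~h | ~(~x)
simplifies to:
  True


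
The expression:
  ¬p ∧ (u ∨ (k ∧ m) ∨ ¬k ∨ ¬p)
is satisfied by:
  {p: False}


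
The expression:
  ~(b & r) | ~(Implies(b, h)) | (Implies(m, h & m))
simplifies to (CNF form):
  True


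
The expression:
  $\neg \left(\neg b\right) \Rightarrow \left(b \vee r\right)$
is always true.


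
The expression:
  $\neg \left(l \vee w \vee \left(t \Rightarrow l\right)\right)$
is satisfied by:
  {t: True, w: False, l: False}


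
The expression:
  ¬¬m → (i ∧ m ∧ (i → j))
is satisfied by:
  {j: True, i: True, m: False}
  {j: True, i: False, m: False}
  {i: True, j: False, m: False}
  {j: False, i: False, m: False}
  {m: True, j: True, i: True}


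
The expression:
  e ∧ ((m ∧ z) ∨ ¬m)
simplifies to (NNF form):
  e ∧ (z ∨ ¬m)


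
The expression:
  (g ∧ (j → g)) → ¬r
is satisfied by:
  {g: False, r: False}
  {r: True, g: False}
  {g: True, r: False}


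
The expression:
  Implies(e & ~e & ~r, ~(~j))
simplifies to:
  True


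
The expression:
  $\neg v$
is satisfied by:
  {v: False}


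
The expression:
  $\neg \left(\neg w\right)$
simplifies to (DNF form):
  $w$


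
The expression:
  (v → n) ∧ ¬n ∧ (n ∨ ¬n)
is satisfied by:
  {n: False, v: False}


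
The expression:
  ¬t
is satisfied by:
  {t: False}


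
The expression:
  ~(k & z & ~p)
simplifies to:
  p | ~k | ~z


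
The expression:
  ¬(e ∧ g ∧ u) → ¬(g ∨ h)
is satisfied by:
  {e: True, u: True, h: False, g: False}
  {e: True, h: False, u: False, g: False}
  {u: True, e: False, h: False, g: False}
  {e: False, h: False, u: False, g: False}
  {e: True, g: True, u: True, h: False}
  {e: True, g: True, u: True, h: True}


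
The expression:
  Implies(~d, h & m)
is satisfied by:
  {d: True, h: True, m: True}
  {d: True, h: True, m: False}
  {d: True, m: True, h: False}
  {d: True, m: False, h: False}
  {h: True, m: True, d: False}


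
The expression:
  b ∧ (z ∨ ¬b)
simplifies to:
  b ∧ z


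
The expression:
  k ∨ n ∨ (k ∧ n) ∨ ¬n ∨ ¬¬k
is always true.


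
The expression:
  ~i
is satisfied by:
  {i: False}


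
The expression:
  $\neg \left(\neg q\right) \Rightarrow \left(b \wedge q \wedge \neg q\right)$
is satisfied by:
  {q: False}


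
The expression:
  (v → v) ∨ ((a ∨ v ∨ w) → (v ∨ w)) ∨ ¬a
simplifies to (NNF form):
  True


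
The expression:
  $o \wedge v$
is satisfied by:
  {o: True, v: True}


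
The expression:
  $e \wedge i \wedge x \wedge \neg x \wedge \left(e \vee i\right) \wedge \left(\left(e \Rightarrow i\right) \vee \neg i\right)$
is never true.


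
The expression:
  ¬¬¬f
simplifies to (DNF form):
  ¬f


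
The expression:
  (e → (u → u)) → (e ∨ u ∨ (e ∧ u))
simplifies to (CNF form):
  e ∨ u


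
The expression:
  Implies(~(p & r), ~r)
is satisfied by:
  {p: True, r: False}
  {r: False, p: False}
  {r: True, p: True}


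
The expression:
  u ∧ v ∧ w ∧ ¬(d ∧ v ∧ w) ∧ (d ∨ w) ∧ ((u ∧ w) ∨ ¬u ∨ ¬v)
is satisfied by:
  {u: True, w: True, v: True, d: False}


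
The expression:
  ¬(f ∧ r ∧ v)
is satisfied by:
  {v: False, r: False, f: False}
  {f: True, v: False, r: False}
  {r: True, v: False, f: False}
  {f: True, r: True, v: False}
  {v: True, f: False, r: False}
  {f: True, v: True, r: False}
  {r: True, v: True, f: False}


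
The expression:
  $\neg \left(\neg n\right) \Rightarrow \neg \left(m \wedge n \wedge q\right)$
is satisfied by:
  {m: False, q: False, n: False}
  {n: True, m: False, q: False}
  {q: True, m: False, n: False}
  {n: True, q: True, m: False}
  {m: True, n: False, q: False}
  {n: True, m: True, q: False}
  {q: True, m: True, n: False}


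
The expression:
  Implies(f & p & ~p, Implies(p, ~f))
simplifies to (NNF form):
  True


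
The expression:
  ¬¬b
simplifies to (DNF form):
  b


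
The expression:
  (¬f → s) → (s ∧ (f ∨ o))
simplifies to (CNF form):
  (f ∨ ¬f) ∧ (s ∨ ¬f) ∧ (f ∨ o ∨ ¬f) ∧ (f ∨ o ∨ ¬s) ∧ (f ∨ ¬f ∨ ¬s) ∧ (o ∨ s ∨ ¬f) ∧ (o ∨ s ∨ ¬s) ∧ (s ∨ ¬f ∨ ¬s)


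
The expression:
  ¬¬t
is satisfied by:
  {t: True}


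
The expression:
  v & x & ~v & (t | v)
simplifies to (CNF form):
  False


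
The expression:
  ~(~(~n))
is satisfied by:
  {n: False}


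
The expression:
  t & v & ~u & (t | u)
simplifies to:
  t & v & ~u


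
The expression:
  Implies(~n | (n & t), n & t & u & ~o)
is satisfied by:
  {u: True, n: True, t: False, o: False}
  {n: True, o: False, u: False, t: False}
  {o: True, u: True, n: True, t: False}
  {o: True, n: True, u: False, t: False}
  {t: True, u: True, n: True, o: False}


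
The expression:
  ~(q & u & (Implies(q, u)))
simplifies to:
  ~q | ~u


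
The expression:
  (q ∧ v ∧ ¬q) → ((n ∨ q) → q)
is always true.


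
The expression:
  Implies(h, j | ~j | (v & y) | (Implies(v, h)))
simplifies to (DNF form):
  True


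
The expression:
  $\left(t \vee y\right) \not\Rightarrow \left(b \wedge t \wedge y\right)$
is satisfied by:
  {y: True, t: False, b: False}
  {b: True, y: True, t: False}
  {y: True, t: True, b: False}
  {t: True, b: False, y: False}
  {b: True, t: True, y: False}


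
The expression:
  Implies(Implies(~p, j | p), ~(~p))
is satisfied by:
  {p: True, j: False}
  {j: False, p: False}
  {j: True, p: True}


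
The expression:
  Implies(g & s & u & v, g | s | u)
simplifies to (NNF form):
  True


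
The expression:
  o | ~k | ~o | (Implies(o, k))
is always true.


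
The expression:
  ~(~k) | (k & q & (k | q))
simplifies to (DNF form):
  k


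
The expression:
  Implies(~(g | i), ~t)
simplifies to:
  g | i | ~t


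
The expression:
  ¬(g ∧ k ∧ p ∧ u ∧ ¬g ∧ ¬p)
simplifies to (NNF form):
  True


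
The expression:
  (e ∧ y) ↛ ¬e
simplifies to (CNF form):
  e ∧ y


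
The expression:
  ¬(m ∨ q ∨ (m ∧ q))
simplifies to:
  ¬m ∧ ¬q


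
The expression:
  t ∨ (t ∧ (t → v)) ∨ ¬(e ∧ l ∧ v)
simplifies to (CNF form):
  t ∨ ¬e ∨ ¬l ∨ ¬v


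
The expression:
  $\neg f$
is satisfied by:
  {f: False}


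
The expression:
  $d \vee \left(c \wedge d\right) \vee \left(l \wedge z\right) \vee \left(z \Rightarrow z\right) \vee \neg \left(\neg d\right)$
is always true.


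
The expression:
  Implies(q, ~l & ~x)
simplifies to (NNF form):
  ~q | (~l & ~x)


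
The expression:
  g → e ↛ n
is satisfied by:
  {e: True, n: False, g: False}
  {n: False, g: False, e: False}
  {e: True, n: True, g: False}
  {n: True, e: False, g: False}
  {g: True, e: True, n: False}


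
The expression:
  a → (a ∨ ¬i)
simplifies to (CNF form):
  True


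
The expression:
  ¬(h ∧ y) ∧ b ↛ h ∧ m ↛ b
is never true.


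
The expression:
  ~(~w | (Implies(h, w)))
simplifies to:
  False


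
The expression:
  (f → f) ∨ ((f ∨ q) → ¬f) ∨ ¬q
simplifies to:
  True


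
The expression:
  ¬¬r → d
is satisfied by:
  {d: True, r: False}
  {r: False, d: False}
  {r: True, d: True}


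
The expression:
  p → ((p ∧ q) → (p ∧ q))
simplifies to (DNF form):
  True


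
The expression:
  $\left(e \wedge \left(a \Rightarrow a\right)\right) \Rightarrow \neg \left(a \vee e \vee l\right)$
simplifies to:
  $\neg e$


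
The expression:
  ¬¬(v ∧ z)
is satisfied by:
  {z: True, v: True}


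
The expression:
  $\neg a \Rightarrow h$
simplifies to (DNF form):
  $a \vee h$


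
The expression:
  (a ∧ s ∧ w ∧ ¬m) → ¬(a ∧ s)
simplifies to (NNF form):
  m ∨ ¬a ∨ ¬s ∨ ¬w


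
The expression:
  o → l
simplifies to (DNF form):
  l ∨ ¬o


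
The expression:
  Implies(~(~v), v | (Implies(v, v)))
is always true.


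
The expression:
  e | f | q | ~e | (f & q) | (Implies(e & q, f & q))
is always true.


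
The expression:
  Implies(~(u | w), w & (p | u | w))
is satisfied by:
  {u: True, w: True}
  {u: True, w: False}
  {w: True, u: False}


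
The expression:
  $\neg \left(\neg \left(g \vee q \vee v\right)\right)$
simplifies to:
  $g \vee q \vee v$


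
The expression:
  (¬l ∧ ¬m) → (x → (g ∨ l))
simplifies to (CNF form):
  g ∨ l ∨ m ∨ ¬x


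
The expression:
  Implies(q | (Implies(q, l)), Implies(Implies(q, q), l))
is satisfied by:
  {l: True}


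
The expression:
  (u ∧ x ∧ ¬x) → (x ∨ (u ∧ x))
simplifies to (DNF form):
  True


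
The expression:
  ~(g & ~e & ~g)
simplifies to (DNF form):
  True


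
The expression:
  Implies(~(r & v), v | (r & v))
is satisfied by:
  {v: True}


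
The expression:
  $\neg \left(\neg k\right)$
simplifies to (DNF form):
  $k$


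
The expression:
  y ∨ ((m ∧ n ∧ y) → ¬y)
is always true.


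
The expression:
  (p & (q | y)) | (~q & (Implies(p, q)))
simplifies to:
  (p & q) | (y & ~q) | (~p & ~q)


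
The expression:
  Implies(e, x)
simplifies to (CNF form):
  x | ~e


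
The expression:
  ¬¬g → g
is always true.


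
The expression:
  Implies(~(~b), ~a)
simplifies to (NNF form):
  ~a | ~b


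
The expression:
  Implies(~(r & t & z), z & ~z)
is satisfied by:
  {t: True, z: True, r: True}


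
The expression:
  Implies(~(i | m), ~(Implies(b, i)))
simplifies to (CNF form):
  b | i | m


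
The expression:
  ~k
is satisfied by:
  {k: False}


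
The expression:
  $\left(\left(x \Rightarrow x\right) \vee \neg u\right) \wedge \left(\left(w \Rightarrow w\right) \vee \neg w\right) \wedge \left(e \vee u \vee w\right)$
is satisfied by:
  {u: True, e: True, w: True}
  {u: True, e: True, w: False}
  {u: True, w: True, e: False}
  {u: True, w: False, e: False}
  {e: True, w: True, u: False}
  {e: True, w: False, u: False}
  {w: True, e: False, u: False}


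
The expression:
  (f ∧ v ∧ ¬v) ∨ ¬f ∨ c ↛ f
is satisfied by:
  {f: False}


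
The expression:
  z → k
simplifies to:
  k ∨ ¬z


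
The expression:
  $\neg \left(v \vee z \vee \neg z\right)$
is never true.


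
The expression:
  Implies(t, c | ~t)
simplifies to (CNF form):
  c | ~t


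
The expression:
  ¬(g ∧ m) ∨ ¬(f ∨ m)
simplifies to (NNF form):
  ¬g ∨ ¬m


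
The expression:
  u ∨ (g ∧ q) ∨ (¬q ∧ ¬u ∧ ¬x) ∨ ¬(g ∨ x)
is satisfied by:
  {q: True, u: True, g: True, x: False}
  {q: True, u: True, g: False, x: False}
  {u: True, g: True, q: False, x: False}
  {u: True, q: False, g: False, x: False}
  {q: True, g: True, u: False, x: False}
  {q: True, g: False, u: False, x: False}
  {g: True, q: False, u: False, x: False}
  {g: False, q: False, u: False, x: False}
  {x: True, q: True, u: True, g: True}
  {x: True, q: True, u: True, g: False}
  {x: True, u: True, g: True, q: False}
  {x: True, u: True, g: False, q: False}
  {x: True, q: True, g: True, u: False}


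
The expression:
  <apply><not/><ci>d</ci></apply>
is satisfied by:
  {d: False}


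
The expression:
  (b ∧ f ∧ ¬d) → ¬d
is always true.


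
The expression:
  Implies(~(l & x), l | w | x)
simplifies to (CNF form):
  l | w | x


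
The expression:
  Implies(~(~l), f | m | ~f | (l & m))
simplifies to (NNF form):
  True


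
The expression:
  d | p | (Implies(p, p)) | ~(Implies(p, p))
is always true.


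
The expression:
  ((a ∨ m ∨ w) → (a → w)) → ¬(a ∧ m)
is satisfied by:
  {w: False, m: False, a: False}
  {a: True, w: False, m: False}
  {m: True, w: False, a: False}
  {a: True, m: True, w: False}
  {w: True, a: False, m: False}
  {a: True, w: True, m: False}
  {m: True, w: True, a: False}


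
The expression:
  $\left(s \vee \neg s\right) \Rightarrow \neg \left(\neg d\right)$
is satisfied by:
  {d: True}


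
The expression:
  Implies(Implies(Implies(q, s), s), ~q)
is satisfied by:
  {q: False}


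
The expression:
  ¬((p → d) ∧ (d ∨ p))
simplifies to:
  ¬d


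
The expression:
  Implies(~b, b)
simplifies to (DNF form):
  b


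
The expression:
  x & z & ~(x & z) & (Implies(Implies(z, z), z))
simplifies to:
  False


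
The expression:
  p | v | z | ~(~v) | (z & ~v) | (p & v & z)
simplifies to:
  p | v | z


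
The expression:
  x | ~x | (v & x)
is always true.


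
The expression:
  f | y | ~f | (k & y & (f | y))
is always true.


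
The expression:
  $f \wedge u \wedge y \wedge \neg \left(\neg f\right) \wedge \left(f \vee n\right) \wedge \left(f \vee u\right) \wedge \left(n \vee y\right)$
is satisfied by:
  {f: True, u: True, y: True}


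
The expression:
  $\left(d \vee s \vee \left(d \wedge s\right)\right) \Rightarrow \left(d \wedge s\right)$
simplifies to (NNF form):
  $\left(d \wedge s\right) \vee \left(\neg d \wedge \neg s\right)$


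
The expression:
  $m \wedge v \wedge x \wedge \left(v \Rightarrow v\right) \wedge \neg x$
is never true.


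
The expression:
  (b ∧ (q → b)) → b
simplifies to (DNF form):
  True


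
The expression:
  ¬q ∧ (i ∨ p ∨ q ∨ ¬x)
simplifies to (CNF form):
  ¬q ∧ (i ∨ p ∨ ¬x)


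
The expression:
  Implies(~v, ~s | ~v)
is always true.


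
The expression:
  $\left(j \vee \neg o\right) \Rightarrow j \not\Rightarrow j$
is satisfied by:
  {o: True, j: False}


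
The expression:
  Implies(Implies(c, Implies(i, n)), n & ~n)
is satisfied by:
  {c: True, i: True, n: False}


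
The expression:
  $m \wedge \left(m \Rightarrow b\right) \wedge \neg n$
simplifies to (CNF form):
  $b \wedge m \wedge \neg n$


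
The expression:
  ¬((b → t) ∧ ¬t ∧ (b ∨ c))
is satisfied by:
  {b: True, t: True, c: False}
  {b: True, c: False, t: False}
  {t: True, c: False, b: False}
  {t: False, c: False, b: False}
  {b: True, t: True, c: True}
  {b: True, c: True, t: False}
  {t: True, c: True, b: False}


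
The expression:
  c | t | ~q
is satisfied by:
  {c: True, t: True, q: False}
  {c: True, q: False, t: False}
  {t: True, q: False, c: False}
  {t: False, q: False, c: False}
  {c: True, t: True, q: True}
  {c: True, q: True, t: False}
  {t: True, q: True, c: False}


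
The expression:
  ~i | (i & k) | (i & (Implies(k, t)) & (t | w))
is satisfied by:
  {t: True, k: True, w: True, i: False}
  {t: True, k: True, w: False, i: False}
  {t: True, w: True, k: False, i: False}
  {t: True, w: False, k: False, i: False}
  {k: True, w: True, t: False, i: False}
  {k: True, w: False, t: False, i: False}
  {w: True, t: False, k: False, i: False}
  {w: False, t: False, k: False, i: False}
  {i: True, t: True, k: True, w: True}
  {i: True, t: True, k: True, w: False}
  {i: True, t: True, w: True, k: False}
  {i: True, t: True, w: False, k: False}
  {i: True, k: True, w: True, t: False}
  {i: True, k: True, w: False, t: False}
  {i: True, w: True, k: False, t: False}


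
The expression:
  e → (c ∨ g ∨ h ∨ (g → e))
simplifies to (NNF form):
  True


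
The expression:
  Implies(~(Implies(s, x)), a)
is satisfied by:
  {a: True, x: True, s: False}
  {a: True, s: False, x: False}
  {x: True, s: False, a: False}
  {x: False, s: False, a: False}
  {a: True, x: True, s: True}
  {a: True, s: True, x: False}
  {x: True, s: True, a: False}


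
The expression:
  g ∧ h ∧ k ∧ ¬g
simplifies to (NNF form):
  False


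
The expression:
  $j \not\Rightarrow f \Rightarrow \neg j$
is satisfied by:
  {f: True, j: False}
  {j: False, f: False}
  {j: True, f: True}


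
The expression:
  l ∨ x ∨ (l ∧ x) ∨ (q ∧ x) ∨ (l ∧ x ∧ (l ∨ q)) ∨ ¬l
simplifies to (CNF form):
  True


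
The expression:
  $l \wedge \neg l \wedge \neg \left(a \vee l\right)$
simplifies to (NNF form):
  $\text{False}$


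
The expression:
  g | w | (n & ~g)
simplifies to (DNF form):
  g | n | w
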